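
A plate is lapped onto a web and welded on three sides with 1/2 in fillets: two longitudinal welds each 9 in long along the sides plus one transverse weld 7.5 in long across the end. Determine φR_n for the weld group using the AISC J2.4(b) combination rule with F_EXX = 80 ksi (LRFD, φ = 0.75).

t_e = 0.707 × 0.5 = 0.3535 in.
R_nwl = 0.6 × 80 × 0.3535 × 18 = 305.4 kips (longitudinal, 2 welds).
R_nwt = 0.6 × 80 × 0.3535 × 7.5 = 127.3 kips (transverse, base value).
(i) R_nwl + R_nwt = 432.7 kips; (ii) 0.85 R_nwl + 1.5 R_nwt = 450.5 kips.
R_n = max = 450.5 kips [governs: (ii)]; φR_n = 337.9 kips.

φR_n ≈ 338 kips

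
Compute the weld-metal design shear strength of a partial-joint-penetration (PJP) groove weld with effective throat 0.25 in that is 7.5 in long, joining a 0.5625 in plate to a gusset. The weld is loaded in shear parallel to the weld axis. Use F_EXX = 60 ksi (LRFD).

φR_n ≈ 50.6 kips

Effective throat (given) t_e = 0.25 in.
A_we = 0.25 × 7.5 = 1.875 in².
F_nw = 0.6 F_EXX = 36 ksi.
φR_n = 0.75 × 36 × 1.875 = 50.62 kips.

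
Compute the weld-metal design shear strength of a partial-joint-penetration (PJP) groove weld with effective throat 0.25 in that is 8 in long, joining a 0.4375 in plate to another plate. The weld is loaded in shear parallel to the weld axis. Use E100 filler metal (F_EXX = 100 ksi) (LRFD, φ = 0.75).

φR_n ≈ 90 kip

Effective throat (given) t_e = 0.25 in.
A_we = 0.25 × 8 = 2 in².
F_nw = 0.6 F_EXX = 60 ksi.
φR_n = 0.75 × 60 × 2 = 90 kip.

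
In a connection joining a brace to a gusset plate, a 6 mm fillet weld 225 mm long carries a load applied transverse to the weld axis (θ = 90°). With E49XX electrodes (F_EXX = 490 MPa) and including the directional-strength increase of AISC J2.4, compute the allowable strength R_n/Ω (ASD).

R_n/Ω ≈ 210 kN

t_e = 0.707 × 6 = 4.242 mm; A_we = 4.242 × 225 = 954.5 mm².
Directional factor: 1.0 + 0.5 sin^1.5(90°) = 1.5.
F_nw = 0.6 × 490 × 1.5 = 441 MPa.
R_n/Ω = (441 × 954.5) / 2.0 × 10⁻³ = 210.5 kN.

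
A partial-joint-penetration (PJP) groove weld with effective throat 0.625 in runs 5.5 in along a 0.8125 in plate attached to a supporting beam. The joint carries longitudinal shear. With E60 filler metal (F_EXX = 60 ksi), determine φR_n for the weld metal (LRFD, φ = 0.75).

φR_n ≈ 92.8 kip

Effective throat (given) t_e = 0.625 in.
A_we = 0.625 × 5.5 = 3.438 in².
F_nw = 0.6 F_EXX = 36 ksi.
φR_n = 0.75 × 36 × 3.438 = 92.81 kip.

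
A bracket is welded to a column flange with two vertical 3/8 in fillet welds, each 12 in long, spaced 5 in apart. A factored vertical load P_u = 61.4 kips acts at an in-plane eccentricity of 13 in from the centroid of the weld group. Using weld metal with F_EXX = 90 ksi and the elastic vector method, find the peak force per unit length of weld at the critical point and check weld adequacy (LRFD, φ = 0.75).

Total weld length L_w = 24 in. Treat welds as unit-width lines.
Polar moment about centroid: J = 2[d³/12 + d(b/2)²] = 2[12³/12 + 12×2.5²] = 438 in³.
Direct shear f_v = P/L_w = 61.4 / 24 = 2.558 kip/in (vertical).
Torsion M = P·e = 61.4 × 13 = 798.2 kip·in.
Critical point at (x, y) = (2.5, 6) from centroid. f_tx = M·y/J = 10.93 kip/in; f_ty = M·x/J = 4.556 kip/in.
Resultant f_max = √[f_tx² + (f_v + f_ty)²] = √[10.93² + (2.558 + 4.556)²] = 13.04 kip/in.
Capacity per unit length: φr_n = 0.75 × 0.6 × 90 × (0.707 × 0.375) = 10.74 kip/in.
13.04 > 10.74 → NOT adequate.

f_max ≈ 13 kip/in; NOT adequate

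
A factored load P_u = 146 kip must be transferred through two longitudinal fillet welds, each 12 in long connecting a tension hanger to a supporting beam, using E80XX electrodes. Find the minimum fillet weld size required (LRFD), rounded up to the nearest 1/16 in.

w = 1/4 in

E80XX → F_EXX = 80 ksi.
Total weld length L = 24 in.
Required throat t_e = P_u / (φ × 0.6 F_EXX × L) = 146 / (0.75 × 0.6 × 80 × 24) = 0.169 in.
Required leg w = t_e / 0.707 = 0.239 in → use 1/4 in.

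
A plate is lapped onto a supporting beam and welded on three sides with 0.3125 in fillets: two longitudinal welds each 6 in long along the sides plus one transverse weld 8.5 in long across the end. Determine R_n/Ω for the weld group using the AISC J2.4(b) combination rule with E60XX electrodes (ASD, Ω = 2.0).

R_n/Ω ≈ 91.3 kip

E60XX → F_EXX = 60 ksi.
t_e = 0.707 × 0.3125 = 0.2209 in.
R_nwl = 0.6 × 60 × 0.2209 × 12 = 95.44 kip (longitudinal, 2 welds).
R_nwt = 0.6 × 60 × 0.2209 × 8.5 = 67.61 kip (transverse, base value).
(i) R_nwl + R_nwt = 163.1 kip; (ii) 0.85 R_nwl + 1.5 R_nwt = 182.5 kip.
R_n = max = 182.5 kip [governs: (ii)]; R_n/Ω = 91.27 kip.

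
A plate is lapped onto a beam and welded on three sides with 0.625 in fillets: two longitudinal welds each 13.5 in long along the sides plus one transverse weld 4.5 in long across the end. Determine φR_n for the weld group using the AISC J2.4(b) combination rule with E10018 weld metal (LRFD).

E100XX → F_EXX = 100 ksi.
t_e = 0.707 × 0.625 = 0.4419 in.
R_nwl = 0.6 × 100 × 0.4419 × 27 = 715.8 kips (longitudinal, 2 welds).
R_nwt = 0.6 × 100 × 0.4419 × 4.5 = 119.3 kips (transverse, base value).
(i) R_nwl + R_nwt = 835.1 kips; (ii) 0.85 R_nwl + 1.5 R_nwt = 787.4 kips.
R_n = max = 835.1 kips [governs: (i)]; φR_n = 626.4 kips.

φR_n ≈ 626 kips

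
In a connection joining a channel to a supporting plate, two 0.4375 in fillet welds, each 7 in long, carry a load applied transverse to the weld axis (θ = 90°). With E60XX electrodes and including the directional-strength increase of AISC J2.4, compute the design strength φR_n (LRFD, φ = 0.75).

E60XX → F_EXX = 60 ksi.
t_e = 0.707 × 0.4375 = 0.3093 in; A_we = 0.3093 × 14 = 4.33 in².
Directional factor: 1.0 + 0.5 sin^1.5(90°) = 1.5.
F_nw = 0.6 × 60 × 1.5 = 54 ksi.
φR_n = 0.75 × 54 × 4.33 = 175.4 kip.

φR_n ≈ 175 kip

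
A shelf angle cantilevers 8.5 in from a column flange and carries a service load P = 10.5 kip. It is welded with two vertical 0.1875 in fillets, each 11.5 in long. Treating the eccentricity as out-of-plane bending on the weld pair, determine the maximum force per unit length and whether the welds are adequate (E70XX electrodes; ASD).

E70XX → F_EXX = 70 ksi.
L_w = 2 × 11.5 = 23 in; section modulus (unit throat) S = 2 × L²/6 = 44.08 in².
Direct shear f_v = P/L_w = 10.5/23 = 0.4565 kip/in.
Moment M = P × e = 10.5 × 8.5 = 89.25 kip·in; bending f_b = M/S = 2.025 kip/in.
f_max = √(f_v² + f_b²) = √(0.4565² + 2.025²) = 2.075 kip/in.
r_n/Ω = (1/2.0) × 0.6 × 70 × (0.707 × 0.1875) = 2.784 kip/in → adequate.

f_max ≈ 2.08 kip/in; adequate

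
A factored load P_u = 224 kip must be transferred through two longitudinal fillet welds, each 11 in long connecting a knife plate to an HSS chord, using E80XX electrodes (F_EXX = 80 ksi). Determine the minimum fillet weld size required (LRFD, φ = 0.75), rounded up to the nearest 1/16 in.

Total weld length L = 22 in.
Required throat t_e = P_u / (φ × 0.6 F_EXX × L) = 224 / (0.75 × 0.6 × 80 × 22) = 0.2828 in.
Required leg w = t_e / 0.707 = 0.4 in → use 7/16 in.

w = 7/16 in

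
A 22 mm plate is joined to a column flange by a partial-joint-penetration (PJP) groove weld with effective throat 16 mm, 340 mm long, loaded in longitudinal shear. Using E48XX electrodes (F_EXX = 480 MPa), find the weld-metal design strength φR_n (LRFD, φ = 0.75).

φR_n ≈ 1180 kN

Effective throat (given) t_e = 16 mm.
A_we = 16 × 340 = 5440 mm².
F_nw = 0.6 F_EXX = 288 MPa.
φR_n = 0.75 × 288 × 5440 × 10⁻³ = 1175 kN.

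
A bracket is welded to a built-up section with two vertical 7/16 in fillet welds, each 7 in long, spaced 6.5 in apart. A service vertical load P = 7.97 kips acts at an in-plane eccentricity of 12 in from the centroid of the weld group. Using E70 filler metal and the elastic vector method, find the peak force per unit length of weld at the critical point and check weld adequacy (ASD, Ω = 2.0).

E70XX → F_EXX = 70 ksi.
Total weld length L_w = 14 in. Treat welds as unit-width lines.
Polar moment about centroid: J = 2[d³/12 + d(b/2)²] = 2[7³/12 + 7×3.25²] = 205 in³.
Direct shear f_v = P/L_w = 7.97 / 14 = 0.5693 kip/in (vertical).
Torsion M = P·e = 7.97 × 12 = 95.64 kip·in.
Critical point at (x, y) = (3.25, 3.5) from centroid. f_tx = M·y/J = 1.633 kip/in; f_ty = M·x/J = 1.516 kip/in.
Resultant f_max = √[f_tx² + (f_v + f_ty)²] = √[1.633² + (0.5693 + 1.516)²] = 2.648 kip/in.
Capacity per unit length: r_n/Ω = (1/2.0) × 0.6 × 70 × (0.707 × 0.4375) = 6.496 kip/in.
2.648 ≤ 6.496 → adequate.

f_max ≈ 2.65 kip/in; adequate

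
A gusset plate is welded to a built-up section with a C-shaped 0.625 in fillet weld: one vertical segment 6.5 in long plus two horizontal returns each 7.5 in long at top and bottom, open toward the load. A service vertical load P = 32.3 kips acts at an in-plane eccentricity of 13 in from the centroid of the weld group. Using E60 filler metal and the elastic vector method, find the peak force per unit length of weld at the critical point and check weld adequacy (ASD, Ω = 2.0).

f_max ≈ 9.1 kip/in; NOT adequate

E60XX → F_EXX = 60 ksi.
Total weld length L_w = 21.5 in. Treat welds as unit-width lines.
Centroid: x̄ = 2×7.5×3.75 / 21.5 = 2.616 in from the vertical weld.
Polar moment about centroid: J = I_x + I_y = [6.5³/12 + 2×7.5×3.25²] + [6.5×2.616² + 2(7.5³/12 + 7.5×1.134²)] = 315.4 in³.
Direct shear f_v = P/L_w = 32.3 / 21.5 = 1.502 kip/in (vertical).
Torsion M = P·e = 32.3 × 13 = 419.9 kip·in.
Critical point at (x, y) = (4.884, 3.25) from centroid. f_tx = M·y/J = 4.327 kip/in; f_ty = M·x/J = 6.502 kip/in.
Resultant f_max = √[f_tx² + (f_v + f_ty)²] = √[4.327² + (1.502 + 6.502)²] = 9.099 kip/in.
Capacity per unit length: r_n/Ω = (1/2.0) × 0.6 × 60 × (0.707 × 0.625) = 7.954 kip/in.
9.099 > 7.954 → NOT adequate.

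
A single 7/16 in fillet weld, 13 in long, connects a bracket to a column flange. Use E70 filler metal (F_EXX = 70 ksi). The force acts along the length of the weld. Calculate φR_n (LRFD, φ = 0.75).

Effective throat t_e = 0.707 × 0.4375 = 0.3093 in.
Total length L = 13 in; A_we = 0.3093 × 13 = 4.021 in².
F_nw = 0.6 F_EXX = 0.6 × 70 = 42 ksi.
φR_n = 0.75 × 42 × 4.021 = 126.7 kips.

φR_n ≈ 127 kips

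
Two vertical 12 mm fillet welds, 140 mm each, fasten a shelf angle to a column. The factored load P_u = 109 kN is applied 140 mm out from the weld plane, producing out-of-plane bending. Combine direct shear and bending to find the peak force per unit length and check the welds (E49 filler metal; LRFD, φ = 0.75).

E49XX → F_EXX = 490 MPa.
L_w = 2 × 140 = 280 mm; section modulus (unit throat) S = 2 × L²/6 = 6533 mm².
Direct shear f_v = P/L_w = 109×10³/280 = 389.3 N/mm.
Moment M = P × e = 109×10³ × 140 = 15260000 N·mm; bending f_b = M/S = 2336 N/mm.
f_max = √(f_v² + f_b²) = √(389.3² + 2336²) = 2368 N/mm.
φr_n = 0.75 × 0.6 × 490 × (0.707 × 12) = 1871 N/mm → NOT adequate.

f_max ≈ 2370 N/mm; NOT adequate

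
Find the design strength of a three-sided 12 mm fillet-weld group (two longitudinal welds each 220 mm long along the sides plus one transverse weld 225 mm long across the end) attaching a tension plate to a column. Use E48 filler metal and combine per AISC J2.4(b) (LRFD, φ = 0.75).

φR_n ≈ 1300 kN

E48XX → F_EXX = 480 MPa.
t_e = 0.707 × 12 = 8.484 mm.
R_nwl = 0.6 × 480 × 8.484 × 440 × 10⁻³ = 1075 kN (longitudinal, 2 welds).
R_nwt = 0.6 × 480 × 8.484 × 225 × 10⁻³ = 549.8 kN (transverse, base value).
(i) R_nwl + R_nwt = 1625 kN; (ii) 0.85 R_nwl + 1.5 R_nwt = 1738 kN.
R_n = max = 1738 kN [governs: (ii)]; φR_n = 1304 kN.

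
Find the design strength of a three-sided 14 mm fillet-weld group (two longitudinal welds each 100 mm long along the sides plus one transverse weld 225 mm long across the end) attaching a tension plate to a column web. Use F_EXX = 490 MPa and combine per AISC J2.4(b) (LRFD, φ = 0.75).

φR_n ≈ 1110 kN

t_e = 0.707 × 14 = 9.898 mm.
R_nwl = 0.6 × 490 × 9.898 × 200 × 10⁻³ = 582 kN (longitudinal, 2 welds).
R_nwt = 0.6 × 490 × 9.898 × 225 × 10⁻³ = 654.8 kN (transverse, base value).
(i) R_nwl + R_nwt = 1237 kN; (ii) 0.85 R_nwl + 1.5 R_nwt = 1477 kN.
R_n = max = 1477 kN [governs: (ii)]; φR_n = 1108 kN.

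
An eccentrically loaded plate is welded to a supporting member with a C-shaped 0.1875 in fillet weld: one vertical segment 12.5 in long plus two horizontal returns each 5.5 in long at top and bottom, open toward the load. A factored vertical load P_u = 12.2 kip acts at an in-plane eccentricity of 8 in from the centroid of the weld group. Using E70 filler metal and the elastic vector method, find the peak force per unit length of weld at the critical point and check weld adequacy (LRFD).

E70XX → F_EXX = 70 ksi.
Total weld length L_w = 23.5 in. Treat welds as unit-width lines.
Centroid: x̄ = 2×5.5×2.75 / 23.5 = 1.287 in from the vertical weld.
Polar moment about centroid: J = I_x + I_y = [12.5³/12 + 2×5.5×6.25²] + [12.5×1.287² + 2(5.5³/12 + 5.5×1.463²)] = 664.4 in³.
Direct shear f_v = P/L_w = 12.2 / 23.5 = 0.5191 kip/in (vertical).
Torsion M = P·e = 12.2 × 8 = 97.6 kip·in.
Critical point at (x, y) = (4.213, 6.25) from centroid. f_tx = M·y/J = 0.9181 kip/in; f_ty = M·x/J = 0.6188 kip/in.
Resultant f_max = √[f_tx² + (f_v + f_ty)²] = √[0.9181² + (0.5191 + 0.6188)²] = 1.462 kip/in.
Capacity per unit length: φr_n = 0.75 × 0.6 × 70 × (0.707 × 0.1875) = 4.176 kip/in.
1.462 ≤ 4.176 → adequate.

f_max ≈ 1.46 kip/in; adequate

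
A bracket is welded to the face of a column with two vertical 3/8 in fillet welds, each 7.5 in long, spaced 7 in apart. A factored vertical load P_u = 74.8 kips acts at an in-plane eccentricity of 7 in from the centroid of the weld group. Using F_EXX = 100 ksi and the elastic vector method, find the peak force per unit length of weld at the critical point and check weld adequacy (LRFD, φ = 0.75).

f_max ≈ 14.4 kip/in; NOT adequate

Total weld length L_w = 15 in. Treat welds as unit-width lines.
Polar moment about centroid: J = 2[d³/12 + d(b/2)²] = 2[7.5³/12 + 7.5×3.5²] = 254.1 in³.
Direct shear f_v = P/L_w = 74.8 / 15 = 4.987 kip/in (vertical).
Torsion M = P·e = 74.8 × 7 = 523.6 kip·in.
Critical point at (x, y) = (3.5, 3.75) from centroid. f_tx = M·y/J = 7.728 kip/in; f_ty = M·x/J = 7.213 kip/in.
Resultant f_max = √[f_tx² + (f_v + f_ty)²] = √[7.728² + (4.987 + 7.213)²] = 14.44 kip/in.
Capacity per unit length: φr_n = 0.75 × 0.6 × 100 × (0.707 × 0.375) = 11.93 kip/in.
14.44 > 11.93 → NOT adequate.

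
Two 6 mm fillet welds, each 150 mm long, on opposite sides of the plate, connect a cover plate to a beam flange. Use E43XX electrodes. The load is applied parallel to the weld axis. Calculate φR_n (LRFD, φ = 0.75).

φR_n ≈ 246 kN

E43XX → F_EXX = 430 MPa.
Effective throat t_e = 0.707 × 6 = 4.242 mm.
Total length L = 300 mm; A_we = 4.242 × 300 = 1273 mm².
F_nw = 0.6 F_EXX = 0.6 × 430 = 258 MPa.
φR_n = 0.75 × 258 × 1273 × 10⁻³ = 246.2 kN.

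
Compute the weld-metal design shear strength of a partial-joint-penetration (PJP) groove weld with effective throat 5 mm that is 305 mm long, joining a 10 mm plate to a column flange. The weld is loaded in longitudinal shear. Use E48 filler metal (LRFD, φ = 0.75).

E48XX → F_EXX = 480 MPa.
Effective throat (given) t_e = 5 mm.
A_we = 5 × 305 = 1525 mm².
F_nw = 0.6 F_EXX = 288 MPa.
φR_n = 0.75 × 288 × 1525 × 10⁻³ = 329.4 kN.

φR_n ≈ 329 kN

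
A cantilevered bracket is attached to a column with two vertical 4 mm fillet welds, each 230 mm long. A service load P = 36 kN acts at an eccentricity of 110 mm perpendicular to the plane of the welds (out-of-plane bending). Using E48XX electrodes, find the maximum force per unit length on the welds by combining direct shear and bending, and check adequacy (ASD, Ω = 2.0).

E48XX → F_EXX = 480 MPa.
L_w = 2 × 230 = 460 mm; section modulus (unit throat) S = 2 × L²/6 = 17630 mm².
Direct shear f_v = P/L_w = 36×10³/460 = 78.26 N/mm.
Moment M = P × e = 36×10³ × 110 = 3960000 N·mm; bending f_b = M/S = 224.6 N/mm.
f_max = √(f_v² + f_b²) = √(78.26² + 224.6²) = 237.8 N/mm.
r_n/Ω = (1/2.0) × 0.6 × 480 × (0.707 × 4) = 407.2 N/mm → adequate.

f_max ≈ 238 N/mm; adequate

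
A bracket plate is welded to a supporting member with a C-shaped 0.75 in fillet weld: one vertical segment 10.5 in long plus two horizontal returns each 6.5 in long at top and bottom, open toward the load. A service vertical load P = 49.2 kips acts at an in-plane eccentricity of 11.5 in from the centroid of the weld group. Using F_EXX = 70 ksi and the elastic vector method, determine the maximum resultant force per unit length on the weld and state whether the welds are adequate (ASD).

f_max ≈ 8.64 kip/in; adequate

Total weld length L_w = 23.5 in. Treat welds as unit-width lines.
Centroid: x̄ = 2×6.5×3.25 / 23.5 = 1.798 in from the vertical weld.
Polar moment about centroid: J = I_x + I_y = [10.5³/12 + 2×6.5×5.25²] + [10.5×1.798² + 2(6.5³/12 + 6.5×1.452²)] = 561.9 in³.
Direct shear f_v = P/L_w = 49.2 / 23.5 = 2.094 kip/in (vertical).
Torsion M = P·e = 49.2 × 11.5 = 565.8 kip·in.
Critical point at (x, y) = (4.702, 5.25) from centroid. f_tx = M·y/J = 5.286 kip/in; f_ty = M·x/J = 4.735 kip/in.
Resultant f_max = √[f_tx² + (f_v + f_ty)²] = √[5.286² + (2.094 + 4.735)²] = 8.636 kip/in.
Capacity per unit length: r_n/Ω = (1/2.0) × 0.6 × 70 × (0.707 × 0.75) = 11.14 kip/in.
8.636 ≤ 11.14 → adequate.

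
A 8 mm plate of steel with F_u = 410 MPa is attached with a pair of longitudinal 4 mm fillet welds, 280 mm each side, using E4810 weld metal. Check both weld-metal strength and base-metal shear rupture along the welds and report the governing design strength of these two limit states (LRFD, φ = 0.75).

E48XX → F_EXX = 480 MPa.
t_e = 0.707 × 4 = 2.828 mm; L = 560 mm.
Weld metal: φR_n = 0.75 × 0.6 × 480 × 2.828 × 560 × 10⁻³ = 342.1 kN.
Base metal (shear rupture): φR_n = 0.75 × 0.6 × 410 × 8 × 560 × 10⁻³ = 826.6 kN.
Governing: weld metal.

φR_n ≈ 342 kN (weld metal governs)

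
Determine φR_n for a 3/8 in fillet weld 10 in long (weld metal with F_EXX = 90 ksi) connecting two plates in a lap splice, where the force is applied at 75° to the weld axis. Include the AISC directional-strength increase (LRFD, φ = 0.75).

t_e = 0.707 × 0.375 = 0.2651 in; A_we = 0.2651 × 10 = 2.651 in².
Directional factor: 1.0 + 0.5 sin^1.5(75°) = 1.475.
F_nw = 0.6 × 90 × 1.475 = 79.63 ksi.
φR_n = 0.75 × 79.63 × 2.651 = 158.3 kip.

φR_n ≈ 158 kip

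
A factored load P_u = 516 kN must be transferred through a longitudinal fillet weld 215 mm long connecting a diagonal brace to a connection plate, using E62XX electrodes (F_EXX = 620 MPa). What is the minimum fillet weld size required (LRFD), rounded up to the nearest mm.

w = 13 mm

Total weld length L = 215 mm.
Required throat t_e = P_u / (φ × 0.6 F_EXX × L) = 516 / (0.75 × 0.6 × 620 × 215 × 10⁻³) = 8.602 mm.
Required leg w = t_e / 0.707 = 12.17 mm → use 13 mm.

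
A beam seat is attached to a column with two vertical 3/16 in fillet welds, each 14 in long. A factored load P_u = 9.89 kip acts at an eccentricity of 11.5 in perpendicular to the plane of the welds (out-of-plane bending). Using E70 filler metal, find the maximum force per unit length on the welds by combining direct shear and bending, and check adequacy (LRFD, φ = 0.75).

f_max ≈ 1.78 kip/in; adequate

E70XX → F_EXX = 70 ksi.
L_w = 2 × 14 = 28 in; section modulus (unit throat) S = 2 × L²/6 = 65.33 in².
Direct shear f_v = P/L_w = 9.89/28 = 0.3532 kip/in.
Moment M = P × e = 9.89 × 11.5 = 113.74 kip·in; bending f_b = M/S = 1.741 kip/in.
f_max = √(f_v² + f_b²) = √(0.3532² + 1.741²) = 1.776 kip/in.
φr_n = 0.75 × 0.6 × 70 × (0.707 × 0.1875) = 4.176 kip/in → adequate.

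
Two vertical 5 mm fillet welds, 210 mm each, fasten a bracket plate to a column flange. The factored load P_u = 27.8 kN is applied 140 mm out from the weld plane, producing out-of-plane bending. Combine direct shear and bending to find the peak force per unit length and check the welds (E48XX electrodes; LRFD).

f_max ≈ 273 N/mm; adequate

E48XX → F_EXX = 480 MPa.
L_w = 2 × 210 = 420 mm; section modulus (unit throat) S = 2 × L²/6 = 14700 mm².
Direct shear f_v = P/L_w = 27.8×10³/420 = 66.19 N/mm.
Moment M = P × e = 27.8×10³ × 140 = 3892000 N·mm; bending f_b = M/S = 264.8 N/mm.
f_max = √(f_v² + f_b²) = √(66.19² + 264.8²) = 272.9 N/mm.
φr_n = 0.75 × 0.6 × 480 × (0.707 × 5) = 763.6 N/mm → adequate.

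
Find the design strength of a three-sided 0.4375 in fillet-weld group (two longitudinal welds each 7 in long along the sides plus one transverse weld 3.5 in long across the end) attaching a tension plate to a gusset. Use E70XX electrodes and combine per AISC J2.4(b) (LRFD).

φR_n ≈ 171 kip

E70XX → F_EXX = 70 ksi.
t_e = 0.707 × 0.4375 = 0.3093 in.
R_nwl = 0.6 × 70 × 0.3093 × 14 = 181.9 kip (longitudinal, 2 welds).
R_nwt = 0.6 × 70 × 0.3093 × 3.5 = 45.47 kip (transverse, base value).
(i) R_nwl + R_nwt = 227.3 kip; (ii) 0.85 R_nwl + 1.5 R_nwt = 222.8 kip.
R_n = max = 227.3 kip [governs: (i)]; φR_n = 170.5 kip.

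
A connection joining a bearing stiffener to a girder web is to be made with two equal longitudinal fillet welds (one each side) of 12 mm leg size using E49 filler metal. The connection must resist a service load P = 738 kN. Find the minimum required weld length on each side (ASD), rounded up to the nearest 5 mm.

E49XX → F_EXX = 490 MPa.
Throat t_e = 0.707 × 12 = 8.484 mm.
r_n/Ω = (0.6 × 490 × 8.484) / 2.0 = 1247 N/mm = 1.247 kN/mm.
L_req = P / (r_n/Ω) = 738 / 1.247 = 591.8 mm total.
Per side: 591.8 / 2 = 295.9 mm.
Round up → use L = 300 mm on each side.

L = 300 mm on each side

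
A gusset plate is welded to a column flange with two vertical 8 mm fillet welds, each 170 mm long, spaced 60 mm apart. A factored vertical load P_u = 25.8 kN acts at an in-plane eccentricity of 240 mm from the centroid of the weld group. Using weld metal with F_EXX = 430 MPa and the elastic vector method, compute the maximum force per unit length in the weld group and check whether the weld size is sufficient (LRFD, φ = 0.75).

Total weld length L_w = 340 mm. Treat welds as unit-width lines.
Polar moment about centroid: J = 2[d³/12 + d(b/2)²] = 2[170³/12 + 170×30²] = 1125000 mm³.
Direct shear f_v = P/L_w = 25.8×10³ / 340 = 75.88 N/mm (vertical).
Torsion M = P·e = 25.8×10³ × 240 = 6192000 N·mm.
Critical point at (x, y) = (30, 85) from centroid. f_tx = M·y/J = 467.9 N/mm; f_ty = M·x/J = 165.1 N/mm.
Resultant f_max = √[f_tx² + (f_v + f_ty)²] = √[467.9² + (75.88 + 165.1)²] = 526.3 N/mm.
Capacity per unit length: φr_n = 0.75 × 0.6 × 430 × (0.707 × 8) = 1094 N/mm.
526.3 ≤ 1094 → adequate.

f_max ≈ 526 N/mm; adequate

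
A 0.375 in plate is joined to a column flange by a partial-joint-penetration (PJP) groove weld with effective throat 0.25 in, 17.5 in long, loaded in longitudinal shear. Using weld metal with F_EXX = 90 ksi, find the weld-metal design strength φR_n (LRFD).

Effective throat (given) t_e = 0.25 in.
A_we = 0.25 × 17.5 = 4.375 in².
F_nw = 0.6 F_EXX = 54 ksi.
φR_n = 0.75 × 54 × 4.375 = 177.2 kips.

φR_n ≈ 177 kips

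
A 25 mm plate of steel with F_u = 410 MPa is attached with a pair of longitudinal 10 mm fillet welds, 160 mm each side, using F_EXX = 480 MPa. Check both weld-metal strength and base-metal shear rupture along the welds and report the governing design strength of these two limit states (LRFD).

φR_n ≈ 489 kN (weld metal governs)

t_e = 0.707 × 10 = 7.07 mm; L = 320 mm.
Weld metal: φR_n = 0.75 × 0.6 × 480 × 7.07 × 320 × 10⁻³ = 488.7 kN.
Base metal (shear rupture): φR_n = 0.75 × 0.6 × 410 × 25 × 320 × 10⁻³ = 1476 kN.
Governing: weld metal.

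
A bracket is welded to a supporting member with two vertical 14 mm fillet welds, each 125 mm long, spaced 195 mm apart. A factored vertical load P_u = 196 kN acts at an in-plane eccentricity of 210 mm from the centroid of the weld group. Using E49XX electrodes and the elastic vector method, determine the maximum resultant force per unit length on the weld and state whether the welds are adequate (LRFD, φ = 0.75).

E49XX → F_EXX = 490 MPa.
Total weld length L_w = 250 mm. Treat welds as unit-width lines.
Polar moment about centroid: J = 2[d³/12 + d(b/2)²] = 2[125³/12 + 125×97.5²] = 2702000 mm³.
Direct shear f_v = P/L_w = 196×10³ / 250 = 784 N/mm (vertical).
Torsion M = P·e = 196×10³ × 210 = 41160000 N·mm.
Critical point at (x, y) = (97.5, 62.5) from centroid. f_tx = M·y/J = 952 N/mm; f_ty = M·x/J = 1485 N/mm.
Resultant f_max = √[f_tx² + (f_v + f_ty)²] = √[952² + (784 + 1485)²] = 2461 N/mm.
Capacity per unit length: φr_n = 0.75 × 0.6 × 490 × (0.707 × 14) = 2183 N/mm.
2461 > 2183 → NOT adequate.

f_max ≈ 2460 N/mm; NOT adequate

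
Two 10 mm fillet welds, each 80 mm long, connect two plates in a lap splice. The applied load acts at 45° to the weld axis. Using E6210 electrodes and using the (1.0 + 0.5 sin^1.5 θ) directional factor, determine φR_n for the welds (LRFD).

E62XX → F_EXX = 620 MPa.
t_e = 0.707 × 10 = 7.07 mm; A_we = 7.07 × 160 = 1131 mm².
Directional factor: 1.0 + 0.5 sin^1.5(45°) = 1.297.
F_nw = 0.6 × 620 × 1.297 = 482.6 MPa.
φR_n = 0.75 × 482.6 × 1131 × 10⁻³ = 409.4 kN.

φR_n ≈ 409 kN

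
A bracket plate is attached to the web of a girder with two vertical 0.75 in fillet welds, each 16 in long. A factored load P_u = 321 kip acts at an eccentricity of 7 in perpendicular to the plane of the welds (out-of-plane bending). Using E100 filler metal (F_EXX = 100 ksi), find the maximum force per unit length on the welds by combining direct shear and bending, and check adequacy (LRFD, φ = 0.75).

f_max ≈ 28.2 kip/in; NOT adequate

L_w = 2 × 16 = 32 in; section modulus (unit throat) S = 2 × L²/6 = 85.33 in².
Direct shear f_v = P/L_w = 321/32 = 10.03 kip/in.
Moment M = P × e = 321 × 7 = 2247 kip·in; bending f_b = M/S = 26.33 kip/in.
f_max = √(f_v² + f_b²) = √(10.03² + 26.33²) = 28.18 kip/in.
φr_n = 0.75 × 0.6 × 100 × (0.707 × 0.75) = 23.86 kip/in → NOT adequate.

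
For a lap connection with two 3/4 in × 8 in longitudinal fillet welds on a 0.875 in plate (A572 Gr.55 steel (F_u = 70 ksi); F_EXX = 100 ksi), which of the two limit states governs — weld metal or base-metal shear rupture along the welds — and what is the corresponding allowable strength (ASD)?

t_e = 0.707 × 0.75 = 0.5302 in; L = 16 in.
Weld metal: R_n/Ω = (1/2.0) × 0.6 × 100 × 0.5302 × 16 = 254.5 kips.
Base metal (shear rupture): R_n/Ω = (1/2.0) × 0.6 × 70 × 0.875 × 16 = 294 kips.
Governing: weld metal.

R_n/Ω ≈ 255 kips (weld metal governs)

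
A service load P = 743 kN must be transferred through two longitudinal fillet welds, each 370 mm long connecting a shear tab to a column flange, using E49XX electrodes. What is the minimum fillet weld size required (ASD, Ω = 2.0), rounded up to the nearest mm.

w = 10 mm

E49XX → F_EXX = 490 MPa.
Total weld length L = 740 mm.
Required throat t_e = P × Ω / (0.6 F_EXX × L) = 743 × 2.0 / (0.6 × 490 × 740 × 10⁻³) = 6.83 mm.
Required leg w = t_e / 0.707 = 9.661 mm → use 10 mm.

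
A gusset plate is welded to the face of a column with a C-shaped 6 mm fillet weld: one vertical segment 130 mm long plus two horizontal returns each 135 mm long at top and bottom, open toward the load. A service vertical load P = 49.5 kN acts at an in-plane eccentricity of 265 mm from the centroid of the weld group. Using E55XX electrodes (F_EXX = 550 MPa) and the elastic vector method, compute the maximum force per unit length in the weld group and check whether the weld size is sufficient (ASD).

Total weld length L_w = 400 mm. Treat welds as unit-width lines.
Centroid: x̄ = 2×135×67.5 / 400 = 45.56 mm from the vertical weld.
Polar moment about centroid: J = I_x + I_y = [130³/12 + 2×135×65²] + [130×45.56² + 2(135³/12 + 135×21.94²)] = 2134000 mm³.
Direct shear f_v = P/L_w = 49.5×10³ / 400 = 123.8 N/mm (vertical).
Torsion M = P·e = 49.5×10³ × 265 = 13118000 N·mm.
Critical point at (x, y) = (89.44, 65) from centroid. f_tx = M·y/J = 399.6 N/mm; f_ty = M·x/J = 549.8 N/mm.
Resultant f_max = √[f_tx² + (f_v + f_ty)²] = √[399.6² + (123.8 + 549.8)²] = 783.2 N/mm.
Capacity per unit length: r_n/Ω = (1/2.0) × 0.6 × 550 × (0.707 × 6) = 699.9 N/mm.
783.2 > 699.9 → NOT adequate.

f_max ≈ 783 N/mm; NOT adequate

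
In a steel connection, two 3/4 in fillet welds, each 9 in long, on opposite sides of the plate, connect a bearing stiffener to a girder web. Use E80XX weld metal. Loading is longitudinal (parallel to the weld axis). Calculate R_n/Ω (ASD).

R_n/Ω ≈ 229 kips

E80XX → F_EXX = 80 ksi.
Effective throat t_e = 0.707 × 0.75 = 0.5302 in.
Total length L = 18 in; A_we = 0.5302 × 18 = 9.544 in².
F_nw = 0.6 F_EXX = 0.6 × 80 = 48 ksi.
R_n = 48 × 9.544 = 458.1 kips; R_n/Ω = 458.1/2.0 = 229.1 kips.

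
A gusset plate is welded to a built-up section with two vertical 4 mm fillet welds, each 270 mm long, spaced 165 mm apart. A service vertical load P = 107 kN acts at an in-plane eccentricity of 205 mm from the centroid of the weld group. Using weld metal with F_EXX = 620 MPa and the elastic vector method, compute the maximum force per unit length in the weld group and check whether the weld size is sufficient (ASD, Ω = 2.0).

f_max ≈ 626 N/mm; NOT adequate

Total weld length L_w = 540 mm. Treat welds as unit-width lines.
Polar moment about centroid: J = 2[d³/12 + d(b/2)²] = 2[270³/12 + 270×82.5²] = 6956000 mm³.
Direct shear f_v = P/L_w = 107×10³ / 540 = 198.1 N/mm (vertical).
Torsion M = P·e = 107×10³ × 205 = 21935000 N·mm.
Critical point at (x, y) = (82.5, 135) from centroid. f_tx = M·y/J = 425.7 N/mm; f_ty = M·x/J = 260.2 N/mm.
Resultant f_max = √[f_tx² + (f_v + f_ty)²] = √[425.7² + (198.1 + 260.2)²] = 625.5 N/mm.
Capacity per unit length: r_n/Ω = (1/2.0) × 0.6 × 620 × (0.707 × 4) = 526 N/mm.
625.5 > 526 → NOT adequate.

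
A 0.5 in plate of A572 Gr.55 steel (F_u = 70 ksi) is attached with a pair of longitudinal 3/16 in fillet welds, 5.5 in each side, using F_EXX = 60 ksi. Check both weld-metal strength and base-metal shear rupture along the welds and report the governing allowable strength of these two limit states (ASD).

R_n/Ω ≈ 26.2 kip (weld metal governs)

t_e = 0.707 × 0.1875 = 0.1326 in; L = 11 in.
Weld metal: R_n/Ω = (1/2.0) × 0.6 × 60 × 0.1326 × 11 = 26.25 kip.
Base metal (shear rupture): R_n/Ω = (1/2.0) × 0.6 × 70 × 0.5 × 11 = 115.5 kip.
Governing: weld metal.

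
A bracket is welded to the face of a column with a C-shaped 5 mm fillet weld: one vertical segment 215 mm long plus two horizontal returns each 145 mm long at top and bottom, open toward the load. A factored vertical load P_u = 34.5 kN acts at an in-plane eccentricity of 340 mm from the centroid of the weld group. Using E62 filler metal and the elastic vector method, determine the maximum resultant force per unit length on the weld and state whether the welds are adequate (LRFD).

E62XX → F_EXX = 620 MPa.
Total weld length L_w = 505 mm. Treat welds as unit-width lines.
Centroid: x̄ = 2×145×72.5 / 505 = 41.63 mm from the vertical weld.
Polar moment about centroid: J = I_x + I_y = [215³/12 + 2×145×107.5²] + [215×41.63² + 2(145³/12 + 145×30.87²)] = 5337000 mm³.
Direct shear f_v = P/L_w = 34.5×10³ / 505 = 68.32 N/mm (vertical).
Torsion M = P·e = 34.5×10³ × 340 = 11730000 N·mm.
Critical point at (x, y) = (103.4, 107.5) from centroid. f_tx = M·y/J = 236.3 N/mm; f_ty = M·x/J = 227.2 N/mm.
Resultant f_max = √[f_tx² + (f_v + f_ty)²] = √[236.3² + (68.32 + 227.2)²] = 378.4 N/mm.
Capacity per unit length: φr_n = 0.75 × 0.6 × 620 × (0.707 × 5) = 986.3 N/mm.
378.4 ≤ 986.3 → adequate.

f_max ≈ 378 N/mm; adequate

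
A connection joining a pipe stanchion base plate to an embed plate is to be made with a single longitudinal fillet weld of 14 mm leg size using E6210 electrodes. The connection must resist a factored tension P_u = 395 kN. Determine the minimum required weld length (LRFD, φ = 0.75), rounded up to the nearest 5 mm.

L = 145 mm

E62XX → F_EXX = 620 MPa.
Throat t_e = 0.707 × 14 = 9.898 mm.
φr_n = 0.75 × 0.6 × 620 × 9.898 × 10⁻³ = 2.762 kN/mm.
L_req = P_u / φr_n = 395 / 2.762 = 143 mm total.
Round up → use L = 145 mm.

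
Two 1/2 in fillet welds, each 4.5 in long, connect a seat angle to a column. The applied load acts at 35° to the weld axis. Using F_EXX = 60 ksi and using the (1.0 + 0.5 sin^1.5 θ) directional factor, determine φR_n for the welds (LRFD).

t_e = 0.707 × 0.5 = 0.3535 in; A_we = 0.3535 × 9 = 3.181 in².
Directional factor: 1.0 + 0.5 sin^1.5(35°) = 1.217.
F_nw = 0.6 × 60 × 1.217 = 43.82 ksi.
φR_n = 0.75 × 43.82 × 3.181 = 104.6 kip.

φR_n ≈ 105 kip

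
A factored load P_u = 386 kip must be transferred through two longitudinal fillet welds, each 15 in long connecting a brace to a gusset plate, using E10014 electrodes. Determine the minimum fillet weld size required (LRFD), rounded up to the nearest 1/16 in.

E100XX → F_EXX = 100 ksi.
Total weld length L = 30 in.
Required throat t_e = P_u / (φ × 0.6 F_EXX × L) = 386 / (0.75 × 0.6 × 100 × 30) = 0.2859 in.
Required leg w = t_e / 0.707 = 0.4044 in → use 7/16 in.

w = 7/16 in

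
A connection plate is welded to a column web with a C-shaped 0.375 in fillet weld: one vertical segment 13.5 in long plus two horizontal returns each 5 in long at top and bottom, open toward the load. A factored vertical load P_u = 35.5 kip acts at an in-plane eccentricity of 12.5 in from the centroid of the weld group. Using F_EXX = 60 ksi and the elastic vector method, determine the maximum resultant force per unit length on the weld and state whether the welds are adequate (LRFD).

Total weld length L_w = 23.5 in. Treat welds as unit-width lines.
Centroid: x̄ = 2×5×2.5 / 23.5 = 1.064 in from the vertical weld.
Polar moment about centroid: J = I_x + I_y = [13.5³/12 + 2×5×6.75²] + [13.5×1.064² + 2(5³/12 + 5×1.436²)] = 717.4 in³.
Direct shear f_v = P/L_w = 35.5 / 23.5 = 1.511 kip/in (vertical).
Torsion M = P·e = 35.5 × 12.5 = 443.75 kip·in.
Critical point at (x, y) = (3.936, 6.75) from centroid. f_tx = M·y/J = 4.175 kip/in; f_ty = M·x/J = 2.435 kip/in.
Resultant f_max = √[f_tx² + (f_v + f_ty)²] = √[4.175² + (1.511 + 2.435)²] = 5.744 kip/in.
Capacity per unit length: φr_n = 0.75 × 0.6 × 60 × (0.707 × 0.375) = 7.158 kip/in.
5.744 ≤ 7.158 → adequate.

f_max ≈ 5.74 kip/in; adequate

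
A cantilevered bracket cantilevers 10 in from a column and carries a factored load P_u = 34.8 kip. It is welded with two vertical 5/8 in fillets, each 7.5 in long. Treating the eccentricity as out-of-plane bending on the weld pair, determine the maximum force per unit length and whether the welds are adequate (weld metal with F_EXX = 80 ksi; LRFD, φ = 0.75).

f_max ≈ 18.7 kip/in; NOT adequate

L_w = 2 × 7.5 = 15 in; section modulus (unit throat) S = 2 × L²/6 = 18.75 in².
Direct shear f_v = P/L_w = 34.8/15 = 2.32 kip/in.
Moment M = P × e = 34.8 × 10 = 348 kip·in; bending f_b = M/S = 18.56 kip/in.
f_max = √(f_v² + f_b²) = √(2.32² + 18.56²) = 18.7 kip/in.
φr_n = 0.75 × 0.6 × 80 × (0.707 × 0.625) = 15.91 kip/in → NOT adequate.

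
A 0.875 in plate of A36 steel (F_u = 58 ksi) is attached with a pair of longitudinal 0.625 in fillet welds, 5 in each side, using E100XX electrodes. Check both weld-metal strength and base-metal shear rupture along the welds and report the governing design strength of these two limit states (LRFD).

φR_n ≈ 199 kips (weld metal governs)

E100XX → F_EXX = 100 ksi.
t_e = 0.707 × 0.625 = 0.4419 in; L = 10 in.
Weld metal: φR_n = 0.75 × 0.6 × 100 × 0.4419 × 10 = 198.8 kips.
Base metal (shear rupture): φR_n = 0.75 × 0.6 × 58 × 0.875 × 10 = 228.4 kips.
Governing: weld metal.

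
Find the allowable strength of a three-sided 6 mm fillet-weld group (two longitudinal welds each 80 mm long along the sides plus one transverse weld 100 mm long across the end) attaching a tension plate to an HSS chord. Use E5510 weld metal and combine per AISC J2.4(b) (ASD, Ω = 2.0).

E55XX → F_EXX = 550 MPa.
t_e = 0.707 × 6 = 4.242 mm.
R_nwl = 0.6 × 550 × 4.242 × 160 × 10⁻³ = 224 kN (longitudinal, 2 welds).
R_nwt = 0.6 × 550 × 4.242 × 100 × 10⁻³ = 140 kN (transverse, base value).
(i) R_nwl + R_nwt = 364 kN; (ii) 0.85 R_nwl + 1.5 R_nwt = 400.4 kN.
R_n = max = 400.4 kN [governs: (ii)]; R_n/Ω = 200.2 kN.

R_n/Ω ≈ 200 kN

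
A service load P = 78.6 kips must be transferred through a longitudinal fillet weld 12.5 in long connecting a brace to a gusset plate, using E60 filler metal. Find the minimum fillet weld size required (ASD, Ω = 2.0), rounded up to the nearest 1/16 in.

w = 1/2 in

E60XX → F_EXX = 60 ksi.
Total weld length L = 12.5 in.
Required throat t_e = P × Ω / (0.6 F_EXX × L) = 78.6 × 2.0 / (0.6 × 60 × 12.5) = 0.3493 in.
Required leg w = t_e / 0.707 = 0.4941 in → use 1/2 in.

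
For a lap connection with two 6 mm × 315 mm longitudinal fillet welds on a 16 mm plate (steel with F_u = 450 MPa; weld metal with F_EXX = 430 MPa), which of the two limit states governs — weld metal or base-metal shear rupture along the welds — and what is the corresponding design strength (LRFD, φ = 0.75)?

φR_n ≈ 517 kN (weld metal governs)

t_e = 0.707 × 6 = 4.242 mm; L = 630 mm.
Weld metal: φR_n = 0.75 × 0.6 × 430 × 4.242 × 630 × 10⁻³ = 517.1 kN.
Base metal (shear rupture): φR_n = 0.75 × 0.6 × 450 × 16 × 630 × 10⁻³ = 2041 kN.
Governing: weld metal.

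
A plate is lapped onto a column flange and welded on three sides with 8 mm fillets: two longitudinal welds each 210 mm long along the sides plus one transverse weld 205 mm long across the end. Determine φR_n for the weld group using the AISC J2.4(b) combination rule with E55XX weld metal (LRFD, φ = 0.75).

E55XX → F_EXX = 550 MPa.
t_e = 0.707 × 8 = 5.656 mm.
R_nwl = 0.6 × 550 × 5.656 × 420 × 10⁻³ = 783.9 kN (longitudinal, 2 welds).
R_nwt = 0.6 × 550 × 5.656 × 205 × 10⁻³ = 382.6 kN (transverse, base value).
(i) R_nwl + R_nwt = 1167 kN; (ii) 0.85 R_nwl + 1.5 R_nwt = 1240 kN.
R_n = max = 1240 kN [governs: (ii)]; φR_n = 930.2 kN.

φR_n ≈ 930 kN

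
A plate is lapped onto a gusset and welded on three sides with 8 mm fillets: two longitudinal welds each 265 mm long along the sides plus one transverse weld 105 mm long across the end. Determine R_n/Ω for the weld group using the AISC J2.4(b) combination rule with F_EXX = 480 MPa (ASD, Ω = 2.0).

R_n/Ω ≈ 517 kN

t_e = 0.707 × 8 = 5.656 mm.
R_nwl = 0.6 × 480 × 5.656 × 530 × 10⁻³ = 863.3 kN (longitudinal, 2 welds).
R_nwt = 0.6 × 480 × 5.656 × 105 × 10⁻³ = 171 kN (transverse, base value).
(i) R_nwl + R_nwt = 1034 kN; (ii) 0.85 R_nwl + 1.5 R_nwt = 990.4 kN.
R_n = max = 1034 kN [governs: (i)]; R_n/Ω = 517.2 kN.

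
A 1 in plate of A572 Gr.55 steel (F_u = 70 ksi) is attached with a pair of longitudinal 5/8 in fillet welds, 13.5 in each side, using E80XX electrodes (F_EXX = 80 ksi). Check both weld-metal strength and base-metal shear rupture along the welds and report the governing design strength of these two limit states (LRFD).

φR_n ≈ 430 kips (weld metal governs)

t_e = 0.707 × 0.625 = 0.4419 in; L = 27 in.
Weld metal: φR_n = 0.75 × 0.6 × 80 × 0.4419 × 27 = 429.5 kips.
Base metal (shear rupture): φR_n = 0.75 × 0.6 × 70 × 1 × 27 = 850.5 kips.
Governing: weld metal.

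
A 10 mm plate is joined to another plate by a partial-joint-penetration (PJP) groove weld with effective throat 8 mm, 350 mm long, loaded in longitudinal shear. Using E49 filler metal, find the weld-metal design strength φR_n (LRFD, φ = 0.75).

φR_n ≈ 617 kN

E49XX → F_EXX = 490 MPa.
Effective throat (given) t_e = 8 mm.
A_we = 8 × 350 = 2800 mm².
F_nw = 0.6 F_EXX = 294 MPa.
φR_n = 0.75 × 294 × 2800 × 10⁻³ = 617.4 kN.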